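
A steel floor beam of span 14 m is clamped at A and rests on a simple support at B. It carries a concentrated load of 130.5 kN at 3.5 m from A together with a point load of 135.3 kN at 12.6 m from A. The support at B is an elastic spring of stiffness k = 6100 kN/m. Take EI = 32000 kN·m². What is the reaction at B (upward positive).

R_B = 125.6 kN

Remove the prop at B; the released (primary) structure is a cantilever built in at A.
Primary-structure tip deflection at B by superposition:
  point load 130.5 at a = 3.5: Pa²(3L − a)/(6EI) = 10258/EI
  point load 135.3 at a = 12.6: Pa²(3L − a)/(6EI) = 105253/EI
  δ_0 = 115511/EI
Tip deflection under a unit load at B: L³/(3EI) = 914.7/EI.
With EI = 32000 kN·m²: δ_0 = 3.6097 m and δ_{BB} = 0.028583 m/kN.
Compatibility — the spring shortens by R_B/k under the reaction it provides: δ_0 − R_B·δ_{BB} = R_B/k. With 1/k = 0.000164 m/kN, R_B = δ_0 / (δ_{BB} + 1/k) = 3.6097 / (0.028583 + 0.000164) = 125.6 kN.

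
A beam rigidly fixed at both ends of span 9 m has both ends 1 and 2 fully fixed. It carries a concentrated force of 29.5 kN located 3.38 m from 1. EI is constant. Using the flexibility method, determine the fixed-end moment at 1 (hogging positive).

Take the two fixed-end moments M_1, M_2 as redundants; the released structure is the simple span 12.
On the primary (simply-supported) span, the end slopes from the loading are:
  at 1: point load 29.5 at a = 3.38: Pab(L + b)/(6LEI) = 151.7/EI
  at 2: point load 29.5 at a = 3.38: Pab(L + a)/(6LEI) = 128.5/EI
  θ_10 = 151.7/EI,  θ_20 = 128.5/EI
Flexibility coefficients: a unit moment at one end gives L/(3EI) there and L/(6EI) at the far end, so f₁₁ = f₂₂ = 3/EI and f₁₂ = f₂₁ = 1.5/EI.
Compatibility — zero rotation at each built-in end:
  3 M_1 + 1.5 M_2 = 151.7
  1.5 M_1 + 3 M_2 = 128.5
Solving the pair gives M_1 = 38.88 kN·m and M_2 = 23.38 kN·m (hogging).

M_1 = 38.88 kN·m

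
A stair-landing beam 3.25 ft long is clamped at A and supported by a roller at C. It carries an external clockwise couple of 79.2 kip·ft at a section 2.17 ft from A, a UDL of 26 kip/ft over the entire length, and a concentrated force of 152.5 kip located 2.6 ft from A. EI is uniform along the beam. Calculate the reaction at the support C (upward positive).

R_C = 171.6 kip

Take the reaction at C as the redundant and release it; the primary structure is a cantilever fixed at A.
Free-end deflection of the primary structure under the applied loading (downward +):
  clockwise couple 79.2 at a = 2.17: M₀a(2L − a)/(2EI) = 372.1/EI
  UDL 26: wL⁴/(8EI) = 362.6/EI
  point load 152.5 at a = 2.6: Pa²(3L − a)/(6EI) = 1228/EI
  δ_0 = 1963/EI
Tip deflection under a unit load at C: L³/(3EI) = 11.44/EI.
The prop prevents deflection at C: R_C = δ_0/δ_{CC} = 1963/11.44 = 171.6 kip.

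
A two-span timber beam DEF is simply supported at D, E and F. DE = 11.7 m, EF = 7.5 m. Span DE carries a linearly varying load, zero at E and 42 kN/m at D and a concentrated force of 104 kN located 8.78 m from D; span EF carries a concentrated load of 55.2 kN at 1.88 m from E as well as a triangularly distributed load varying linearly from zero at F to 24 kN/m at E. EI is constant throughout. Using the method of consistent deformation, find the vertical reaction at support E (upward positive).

R_E = 346.1 kN

Release continuity at E by inserting a hinge; the redundant is the internal moment M_E. The primary structure is two simply-supported spans DE and EF.
Rotations at E on the released spans (each span's end-slope, ×1/EI):
  span DE: triangular load, peak 42: 7w₀L³/(360EI) = 1308/EI
  span DE: point load 104 at a = 8.78: Pab(L + a)/(6LEI) = 777.9/EI
  span EF: point load 55.2 at a = 1.88: Pab(L + b)/(6LEI) = 170/EI
  span EF: triangular load, peak 24: w₀L³/(45EI) = 225/EI
  relative rotation θ_0 = (2086 + 395)/EI = 2481/EI
A unit hogging moment at E produces rotation L₁/(3EI) + L₂/(3EI) = 6.4/EI.
Compatibility: M_E·(L₁+L₂)/(3EI) = θ_0, giving M_E = 387.6 kN·m (hogging).
Span DE, ΣM about D with M_E applied at E: R_E^{DE}·11.7 = 1871 + 387.6, so R_E^{DE} = 193.1 kN and R_D = 349.7 − 193.1 = 156.6 kN.
Span EF, ΣM about F: R_E^{EF}·7.5 = 760.2 + 387.6, so R_E^{EF} = 153 kN and R_F = 145.2 − 153 = -7.848 kN.
R_E = 193.1 + 153 = 346.1 kN.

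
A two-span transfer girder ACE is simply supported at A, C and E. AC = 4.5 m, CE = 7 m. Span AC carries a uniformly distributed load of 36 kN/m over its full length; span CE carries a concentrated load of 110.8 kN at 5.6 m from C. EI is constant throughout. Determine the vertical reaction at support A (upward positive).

Release continuity at C by inserting a hinge; the redundant is the internal moment M_C. The primary structure is two simply-supported spans AC and CE.
Rotations at C on the released spans (each span's end-slope, ×1/EI):
  span AC: UDL 36: wL³/(24EI) = 136.7/EI
  span CE: point load 110.8 at a = 5.6: Pab(L + b)/(6LEI) = 173.7/EI
  relative rotation θ_0 = (136.7 + 173.7)/EI = 310.4/EI
A unit hogging moment at C produces rotation L₁/(3EI) + L₂/(3EI) = 3.833/EI.
Compatibility: M_C·(L₁+L₂)/(3EI) = θ_0, giving M_C = 80.98 kN·m (hogging).
Span AC, ΣM about A with M_C applied at C: R_C^{AC}·4.5 = 364.5 + 80.98, so R_C^{AC} = 99 kN and R_A = 162 − 99 = 63 kN.

R_A = 63 kN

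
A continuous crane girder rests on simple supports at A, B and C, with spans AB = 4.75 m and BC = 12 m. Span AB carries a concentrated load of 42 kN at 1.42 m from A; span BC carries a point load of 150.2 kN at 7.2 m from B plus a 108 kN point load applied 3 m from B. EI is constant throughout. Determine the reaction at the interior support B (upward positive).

Insert a hinge at B; M_B is the redundant, and each span becomes simply supported.
Rotations at B on the released spans (each span's end-slope, ×1/EI):
  span AB: point load 42 at a = 1.42: Pab(L + a)/(6LEI) = 43/EI
  span BC: point load 150.2 at a = 7.2: Pab(L + b)/(6LEI) = 1211/EI
  span BC: point load 108 at a = 3: Pab(L + b)/(6LEI) = 850.5/EI
  relative rotation θ_0 = (43 + 2062)/EI = 2105/EI
A unit hogging moment at B produces rotation L₁/(3EI) + L₂/(3EI) = 5.583/EI.
Slope continuity at B: θ_0 = M_B·5.583/EI, so M_B = 2105/5.583 = 377 kN·m (hogging).
Span AB, ΣM about A with M_B applied at B: R_B^{AB}·4.75 = 59.64 + 377, so R_B^{AB} = 91.92 kN and R_A = 42 − 91.92 = -49.92 kN.
Span BC, ΣM about C: R_B^{BC}·12 = 1693 + 377, so R_B^{BC} = 172.5 kN and R_C = 258.2 − 172.5 = 85.71 kN.
R_B = 91.92 + 172.5 = 264.4 kN.

R_B = 264.4 kN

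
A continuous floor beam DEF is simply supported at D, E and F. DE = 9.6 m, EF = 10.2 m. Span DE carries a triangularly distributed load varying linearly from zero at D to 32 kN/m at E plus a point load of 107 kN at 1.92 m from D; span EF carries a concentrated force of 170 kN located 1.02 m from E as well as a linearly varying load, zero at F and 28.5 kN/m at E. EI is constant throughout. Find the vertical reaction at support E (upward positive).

R_E = 438.7 kN

Release continuity at E by inserting a hinge; the redundant is the internal moment M_E. The primary structure is two simply-supported spans DE and EF.
End slopes at the hinge E, treating each span as simply supported:
  span DE: triangular load, peak 32: w₀L³/(45EI) = 629.1/EI
  span DE: point load 107 at a = 1.92: Pab(L + a)/(6LEI) = 315.6/EI
  span EF: point load 170 at a = 1.02: Pab(L + b)/(6LEI) = 504.1/EI
  span EF: triangular load, peak 28.5: w₀L³/(45EI) = 672.1/EI
  relative rotation θ_0 = (944.7 + 1176)/EI = 2121/EI
A unit hogging moment at E produces rotation L₁/(3EI) + L₂/(3EI) = 6.6/EI.
Compatibility: M_E·(L₁+L₂)/(3EI) = θ_0, giving M_E = 321.3 kN·m (hogging).
Span DE, ΣM about D with M_E applied at E: R_E^{DE}·9.6 = 1188 + 321.3, so R_E^{DE} = 157.3 kN and R_D = 260.6 − 157.3 = 103.3 kN.
Span EF, ΣM about F: R_E^{EF}·10.2 = 2549 + 321.3, so R_E^{EF} = 281.4 kN and R_F = 315.4 − 281.4 = 33.95 kN.
R_E = 157.3 + 281.4 = 438.7 kN.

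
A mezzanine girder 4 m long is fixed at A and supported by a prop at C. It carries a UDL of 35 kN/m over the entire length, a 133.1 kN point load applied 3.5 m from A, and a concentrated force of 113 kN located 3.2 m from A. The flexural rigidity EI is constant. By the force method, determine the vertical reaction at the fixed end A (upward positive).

Release the roller at C. Primary structure: cantilever fixed at A.
Downward deflection at the released point C due to the loads:
  UDL 35: wL⁴/(8EI) = 1120/EI
  point load 133.1 at a = 3.5: Pa²(3L − a)/(6EI) = 2310/EI
  point load 113 at a = 3.2: Pa²(3L − a)/(6EI) = 1697/EI
  δ_0 = 5127/EI
Flexibility coefficient — unit upward force at C: δ_{CC} = L³/(3EI) = 21.33/EI.
The prop prevents deflection at C: R_C = δ_0/δ_{CC} = 5127/21.33 = 240.3 kN.
Vertical equilibrium: R_A = ΣP − R_C = 386.1 − 240.3 = 145.8 kN.

R_A = 145.8 kN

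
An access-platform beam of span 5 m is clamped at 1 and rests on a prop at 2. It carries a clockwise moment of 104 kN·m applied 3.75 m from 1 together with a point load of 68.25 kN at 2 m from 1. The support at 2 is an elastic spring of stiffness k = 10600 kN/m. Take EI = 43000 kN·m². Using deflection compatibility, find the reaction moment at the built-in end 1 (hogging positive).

Remove the prop at 2; the released (primary) structure is a cantilever built in at 1.
Deflection at 2 on the released cantilever, summing each load's contribution:
  clockwise couple 104 at a = 3.75: M₀a(2L − a)/(2EI) = 1219/EI
  point load 68.25 at a = 2: Pa²(3L − a)/(6EI) = 591.5/EI
  δ_0 = 1810/EI
Flexibility coefficient — unit upward force at 2: δ_{22} = L³/(3EI) = 41.67/EI.
With EI = 43000 kN·m²: δ_0 = 0.042099 m and δ_{22} = 0.000969 m/kN.
Compatibility — the spring shortens by R_2/k under the reaction it provides: δ_0 − R_2·δ_{22} = R_2/k. With 1/k = 0.000094 m/kN, R_2 = δ_0 / (δ_{22} + 1/k) = 0.042099 / (0.000969 + 0.000094) = 39.59 kN.
Moment equilibrium about 1: M_1 = Σ(load moments about 1) − R_2·L = 240.5 − 39.59×5 = 42.54 kN·m.

M_1 = 42.54 kN·m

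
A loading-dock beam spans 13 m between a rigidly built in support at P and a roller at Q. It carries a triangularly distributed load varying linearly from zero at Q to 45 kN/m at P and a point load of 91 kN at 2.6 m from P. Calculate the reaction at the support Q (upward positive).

R_Q = 63.6 kN

Choose R_Q as the redundant. The primary structure is the cantilever fixed at P.
Free-end deflection of the primary structure under the applied loading (downward +):
  triangular load, peak 45 at the fixed end: w₀L⁴/(30EI) = 42842/EI
  point load 91 at a = 2.6: Pa²(3L − a)/(6EI) = 3732/EI
  δ_0 = 46573/EI
Tip deflection under a unit load at Q: L³/(3EI) = 732.3/EI.
The prop prevents deflection at Q: R_Q = δ_0/δ_{QQ} = 46573/732.3 = 63.6 kN.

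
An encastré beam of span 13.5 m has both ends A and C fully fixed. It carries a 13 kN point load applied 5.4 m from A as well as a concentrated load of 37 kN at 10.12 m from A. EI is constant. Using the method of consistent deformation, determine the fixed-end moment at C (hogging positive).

M_C = 87.12 kN·m

Take the two fixed-end moments M_A, M_C as redundants; the released structure is the simple span AC.
End rotations of the released simple span under the applied load (×1/EI):
  at A: point load 13 at a = 5.4: Pab(L + b)/(6LEI) = 151.6/EI
  at C: point load 13 at a = 5.4: Pab(L + a)/(6LEI) = 132.7/EI
  at A: point load 37 at a = 10.12: Pab(L + b)/(6LEI) = 263.7/EI
  at C: point load 37 at a = 10.12: Pab(L + a)/(6LEI) = 369.1/EI
  θ_A0 = 415.4/EI,  θ_C0 = 501.7/EI
Flexibility coefficients: a unit moment at one end gives L/(3EI) there and L/(6EI) at the far end, so f₁₁ = f₂₂ = 4.5/EI and f₁₂ = f₂₁ = 2.25/EI.
Compatibility — zero rotation at each built-in end:
  4.5 M_A + 2.25 M_C = 415.4
  2.25 M_A + 4.5 M_C = 501.7
Solving the pair gives M_A = 48.74 kN·m and M_C = 87.12 kN·m (hogging).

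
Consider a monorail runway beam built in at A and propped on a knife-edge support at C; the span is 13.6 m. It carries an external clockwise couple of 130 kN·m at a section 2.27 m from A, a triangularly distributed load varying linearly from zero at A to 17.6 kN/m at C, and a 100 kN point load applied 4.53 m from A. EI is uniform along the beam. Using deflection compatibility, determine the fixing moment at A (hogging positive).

Remove the prop at C; the released (primary) structure is a cantilever built in at A.
Downward deflection at the released point C due to the loads:
  clockwise couple 130 at a = 2.27: M₀a(2L − a)/(2EI) = 3678/EI
  triangular load, peak 17.6 at the free end: 11w₀L⁴/(120EI) = 55192/EI
  point load 100 at a = 4.53: Pa²(3L − a)/(6EI) = 12405/EI
  δ_0 = 71276/EI
Flexibility coefficient — unit upward force at C: δ_{CC} = L³/(3EI) = 838.5/EI.
The prop prevents deflection at C: R_C = δ_0/δ_{CC} = 71276/838.5 = 85.01 kN.
Moment equilibrium about A: M_A = Σ(load moments about A) − R_C·L = 1668 − 85.01×13.6 = 512 kN·m.

M_A = 512 kN·m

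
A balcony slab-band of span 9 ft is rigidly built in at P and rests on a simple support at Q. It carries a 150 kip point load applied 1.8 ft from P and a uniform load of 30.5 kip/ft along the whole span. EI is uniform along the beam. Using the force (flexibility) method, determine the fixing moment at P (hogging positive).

Remove the prop at Q; the released (primary) structure is a cantilever built in at P.
Free-end deflection of the primary structure under the applied loading (downward +):
  point load 150 at a = 1.8: Pa²(3L − a)/(6EI) = 2041/EI
  UDL 30.5: wL⁴/(8EI) = 25014/EI
  δ_0 = 27055/EI
Tip deflection under a unit load at Q: L³/(3EI) = 243/EI.
The prop prevents deflection at Q: R_Q = δ_0/δ_{QQ} = 27055/243 = 111.3 kip.
Moment equilibrium about P: M_P = Σ(load moments about P) − R_Q·L = 1505 − 111.3×9 = 503.2 kip·ft.

M_P = 503.2 kip·ft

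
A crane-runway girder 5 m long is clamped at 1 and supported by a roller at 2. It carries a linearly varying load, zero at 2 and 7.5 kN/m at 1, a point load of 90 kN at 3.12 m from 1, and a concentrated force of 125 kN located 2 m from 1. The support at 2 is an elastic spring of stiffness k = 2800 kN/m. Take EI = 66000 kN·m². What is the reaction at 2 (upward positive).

Take the reaction at 2 as the redundant and release it; the primary structure is a cantilever fixed at 1.
Deflection at 2 on the released cantilever, summing each load's contribution:
  triangular load, peak 7.5 at the fixed end: w₀L⁴/(30EI) = 156.2/EI
  point load 90 at a = 3.12: Pa²(3L − a)/(6EI) = 1735/EI
  point load 125 at a = 2: Pa²(3L − a)/(6EI) = 1083/EI
  δ_0 = 2974/EI
Flexibility coefficient — unit upward force at 2: δ_{22} = L³/(3EI) = 41.67/EI.
With EI = 66000 kN·m²: δ_0 = 0.045064 m and δ_{22} = 0.000631 m/kN.
Compatibility — the spring shortens by R_2/k under the reaction it provides: δ_0 − R_2·δ_{22} = R_2/k. With 1/k = 0.000357 m/kN, R_2 = δ_0 / (δ_{22} + 1/k) = 0.045064 / (0.000631 + 0.000357) = 45.59 kN.

R_2 = 45.59 kN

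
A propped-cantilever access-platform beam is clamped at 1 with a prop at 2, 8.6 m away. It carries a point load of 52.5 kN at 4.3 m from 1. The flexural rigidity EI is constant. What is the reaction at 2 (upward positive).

Remove the prop at 2; the released (primary) structure is a cantilever built in at 1.
Primary-structure tip deflection at 2 by superposition:
  point load 52.5 at a = 4.3: Pa²(3L − a)/(6EI) = 3478/EI
Flexibility coefficient — unit upward force at 2: δ_{22} = L³/(3EI) = 212/EI.
The prop prevents deflection at 2: R_2 = δ_0/δ_{22} = 3478/212 = 16.41 kN.

R_2 = 16.41 kN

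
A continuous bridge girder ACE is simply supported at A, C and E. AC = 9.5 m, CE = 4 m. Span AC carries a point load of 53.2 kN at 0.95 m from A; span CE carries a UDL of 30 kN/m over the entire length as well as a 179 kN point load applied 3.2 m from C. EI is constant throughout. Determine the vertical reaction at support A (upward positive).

R_A = 42.01 kN

Release continuity at C by inserting a hinge; the redundant is the internal moment M_C. The primary structure is two simply-supported spans AC and CE.
Rotations at C on the released spans (each span's end-slope, ×1/EI):
  span AC: point load 53.2 at a = 0.95: Pab(L + a)/(6LEI) = 79.22/EI
  span CE: UDL 30: wL³/(24EI) = 80/EI
  span CE: point load 179 at a = 3.2: Pab(L + b)/(6LEI) = 91.65/EI
  relative rotation θ_0 = (79.22 + 171.6)/EI = 250.9/EI
A unit hogging moment at C produces rotation L₁/(3EI) + L₂/(3EI) = 4.5/EI.
Compatibility: M_C·(L₁+L₂)/(3EI) = θ_0, giving M_C = 55.75 kN·m (hogging).
Span AC, ΣM about A with M_C applied at C: R_C^{AC}·9.5 = 50.54 + 55.75, so R_C^{AC} = 11.19 kN and R_A = 53.2 − 11.19 = 42.01 kN.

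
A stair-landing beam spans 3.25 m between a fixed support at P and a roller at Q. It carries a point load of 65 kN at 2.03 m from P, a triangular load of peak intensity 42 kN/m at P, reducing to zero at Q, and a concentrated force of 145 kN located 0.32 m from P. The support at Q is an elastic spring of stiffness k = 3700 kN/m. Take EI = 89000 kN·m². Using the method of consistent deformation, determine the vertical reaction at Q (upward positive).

Remove the prop at Q; the released (primary) structure is a cantilever built in at P.
Deflection at Q on the released cantilever, summing each load's contribution:
  point load 65 at a = 2.03: Pa²(3L − a)/(6EI) = 344.6/EI
  triangular load, peak 42 at the fixed end: w₀L⁴/(30EI) = 156.2/EI
  point load 145 at a = 0.32: Pa²(3L − a)/(6EI) = 23.34/EI
  δ_0 = 524.2/EI
Tip deflection under a unit load at Q: L³/(3EI) = 11.44/EI.
With EI = 89000 kN·m²: δ_0 = 0.00589 m and δ_{QQ} = 0.000129 m/kN.
Compatibility — the spring shortens by R_Q/k under the reaction it provides: δ_0 − R_Q·δ_{QQ} = R_Q/k. With 1/k = 0.00027 m/kN, R_Q = δ_0 / (δ_{QQ} + 1/k) = 0.00589 / (0.000129 + 0.00027) = 14.77 kN.

R_Q = 14.77 kN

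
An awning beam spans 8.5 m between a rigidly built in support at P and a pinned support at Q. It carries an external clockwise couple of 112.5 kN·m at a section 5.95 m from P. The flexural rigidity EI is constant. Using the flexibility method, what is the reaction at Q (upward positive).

Remove the prop at Q; the released (primary) structure is a cantilever built in at P.
Downward deflection at the released point Q due to the loads:
  clockwise couple 112.5 at a = 5.95: M₀a(2L − a)/(2EI) = 3698/EI
Tip deflection under a unit load at Q: L³/(3EI) = 204.7/EI.
The prop prevents deflection at Q: R_Q = δ_0/δ_{QQ} = 3698/204.7 = 18.07 kN.

R_Q = 18.07 kN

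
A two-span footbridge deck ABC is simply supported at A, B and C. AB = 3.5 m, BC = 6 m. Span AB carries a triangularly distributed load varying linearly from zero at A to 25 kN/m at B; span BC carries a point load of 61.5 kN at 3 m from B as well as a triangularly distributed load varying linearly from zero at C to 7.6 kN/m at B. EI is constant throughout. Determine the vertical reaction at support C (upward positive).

Release continuity at B by inserting a hinge; the redundant is the internal moment M_B. The primary structure is two simply-supported spans AB and BC.
Discontinuity in slope at B on the released structure — sum the simple-span end rotations:
  span AB: triangular load, peak 25: w₀L³/(45EI) = 23.82/EI
  span BC: point load 61.5 at a = 3: Pab(L + b)/(6LEI) = 138.4/EI
  span BC: triangular load, peak 7.6: w₀L³/(45EI) = 36.48/EI
  relative rotation θ_0 = (23.82 + 174.9)/EI = 198.7/EI
A unit hogging moment at B produces rotation L₁/(3EI) + L₂/(3EI) = 3.167/EI.
Compatibility: M_B·(L₁+L₂)/(3EI) = θ_0, giving M_B = 62.74 kN·m (hogging).
Span BC, ΣM about C: R_B^{BC}·6 = 275.7 + 62.74, so R_B^{BC} = 56.41 kN and R_C = 84.3 − 56.41 = 27.89 kN.

R_C = 27.89 kN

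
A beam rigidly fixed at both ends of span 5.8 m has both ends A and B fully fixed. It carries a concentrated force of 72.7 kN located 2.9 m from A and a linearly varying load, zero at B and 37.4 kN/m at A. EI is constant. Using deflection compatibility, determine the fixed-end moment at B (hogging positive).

Take the two fixed-end moments M_A, M_B as redundants; the released structure is the simple span AB.
End rotations of the released simple span under the applied load (×1/EI):
  at A: point load 72.7 at a = 2.9: Pab(L + b)/(6LEI) = 152.9/EI
  at B: point load 72.7 at a = 2.9: Pab(L + a)/(6LEI) = 152.9/EI
  at A: triangular load, peak 37.4: w₀L³/(45EI) = 162.2/EI
  at B: triangular load, peak 37.4: 7w₀L³/(360EI) = 141.9/EI
  θ_A0 = 315/EI,  θ_B0 = 294.7/EI
Flexibility coefficients: a unit moment at one end gives L/(3EI) there and L/(6EI) at the far end, so f₁₁ = f₂₂ = 1.933/EI and f₁₂ = f₂₁ = 0.9667/EI.
Compatibility — zero rotation at each built-in end:
  1.933 M_A + 0.9667 M_B = 315
  0.9667 M_A + 1.933 M_B = 294.7
Solving the pair gives M_A = 115.6 kN·m and M_B = 94.65 kN·m (hogging).

M_B = 94.65 kN·m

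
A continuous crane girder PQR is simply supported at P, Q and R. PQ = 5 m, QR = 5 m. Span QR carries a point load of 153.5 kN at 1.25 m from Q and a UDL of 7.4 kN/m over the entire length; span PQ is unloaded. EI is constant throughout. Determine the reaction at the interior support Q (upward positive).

R_Q = 163.4 kN

Release continuity at Q by inserting a hinge; the redundant is the internal moment M_Q. The primary structure is two simply-supported spans PQ and QR.
Rotations at Q on the released spans (each span's end-slope, ×1/EI):
  span QR: point load 153.5 at a = 1.25: Pab(L + b)/(6LEI) = 209.9/EI
  span QR: UDL 7.4: wL³/(24EI) = 38.54/EI
  relative rotation θ_0 = (0 + 248.4)/EI = 248.4/EI
A unit hogging moment at Q produces rotation L₁/(3EI) + L₂/(3EI) = 3.333/EI.
Slope continuity at Q: θ_0 = M_Q·3.333/EI, so M_Q = 248.4/3.333 = 74.52 kN·m (hogging).
Span PQ, ΣM about P with M_Q applied at Q: R_Q^{PQ}·5 = 0 + 74.52, so R_Q^{PQ} = 14.9 kN and R_P = 0 − 14.9 = -14.9 kN.
Span QR, ΣM about R: R_Q^{QR}·5 = 668.1 + 74.52, so R_Q^{QR} = 148.5 kN and R_R = 190.5 − 148.5 = 41.97 kN.
R_Q = 14.9 + 148.5 = 163.4 kN.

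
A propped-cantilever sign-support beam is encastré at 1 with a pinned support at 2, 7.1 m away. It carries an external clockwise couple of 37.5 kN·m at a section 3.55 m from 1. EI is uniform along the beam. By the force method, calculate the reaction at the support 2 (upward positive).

Choose R_2 as the redundant. The primary structure is the cantilever fixed at 1.
Free-end deflection of the primary structure under the applied loading (downward +):
  clockwise couple 37.5 at a = 3.55: M₀a(2L − a)/(2EI) = 708.9/EI
Tip deflection under a unit load at 2: L³/(3EI) = 119.3/EI.
Compatibility at 2: δ_0 − R_2·δ_{22} = 0, so R_2 = 708.9/119.3 = 5.942 kN.

R_2 = 5.942 kN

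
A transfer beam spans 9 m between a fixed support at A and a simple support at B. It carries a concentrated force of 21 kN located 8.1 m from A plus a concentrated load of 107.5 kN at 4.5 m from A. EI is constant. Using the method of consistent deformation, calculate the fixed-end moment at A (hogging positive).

Take the reaction at B as the redundant and release it; the primary structure is a cantilever fixed at A.
Primary-structure tip deflection at B by superposition:
  point load 21 at a = 8.1: Pa²(3L − a)/(6EI) = 4340/EI
  point load 107.5 at a = 4.5: Pa²(3L − a)/(6EI) = 8163/EI
  δ_0 = 12503/EI
Flexibility coefficient — unit upward force at B: δ_{BB} = L³/(3EI) = 243/EI.
The prop prevents deflection at B: R_B = δ_0/δ_{BB} = 12503/243 = 51.45 kN.
Moment equilibrium about A: M_A = Σ(load moments about A) − R_B·L = 653.9 − 51.45×9 = 190.8 kN·m.

M_A = 190.8 kN·m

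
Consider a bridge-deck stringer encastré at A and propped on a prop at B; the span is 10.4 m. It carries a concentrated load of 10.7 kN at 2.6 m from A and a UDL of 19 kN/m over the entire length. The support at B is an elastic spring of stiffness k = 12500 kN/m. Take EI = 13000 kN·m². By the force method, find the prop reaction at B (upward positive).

Take the reaction at B as the redundant and release it; the primary structure is a cantilever fixed at A.
Primary-structure tip deflection at B by superposition:
  point load 10.7 at a = 2.6: Pa²(3L − a)/(6EI) = 344.8/EI
  UDL 19: wL⁴/(8EI) = 27784/EI
  δ_0 = 28129/EI
Flexibility coefficient — unit upward force at B: δ_{BB} = L³/(3EI) = 375/EI.
With EI = 13000 kN·m²: δ_0 = 2.1638 m and δ_{BB} = 0.028843 m/kN.
Compatibility — the spring shortens by R_B/k under the reaction it provides: δ_0 − R_B·δ_{BB} = R_B/k. With 1/k = 0.00008 m/kN, R_B = δ_0 / (δ_{BB} + 1/k) = 2.1638 / (0.028843 + 0.00008) = 74.81 kN.

R_B = 74.81 kN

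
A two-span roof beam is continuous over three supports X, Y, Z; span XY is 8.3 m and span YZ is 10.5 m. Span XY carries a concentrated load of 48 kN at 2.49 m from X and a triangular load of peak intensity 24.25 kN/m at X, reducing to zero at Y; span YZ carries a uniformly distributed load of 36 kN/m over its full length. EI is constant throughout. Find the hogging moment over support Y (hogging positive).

Insert a hinge at Y; M_Y is the redundant, and each span becomes simply supported.
Rotations at Y on the released spans (each span's end-slope, ×1/EI):
  span XY: point load 48 at a = 2.49: Pab(L + a)/(6LEI) = 150.5/EI
  span XY: triangular load, peak 24.25: 7w₀L³/(360EI) = 269.6/EI
  span YZ: UDL 36: wL³/(24EI) = 1736/EI
  relative rotation θ_0 = (420.1 + 1736)/EI = 2157/EI
A unit hogging moment at Y produces rotation L₁/(3EI) + L₂/(3EI) = 6.267/EI.
Slope continuity at Y: θ_0 = M_Y·6.267/EI, so M_Y = 2157/6.267 = 344.1 kN·m (hogging).

M_Y = 344.1 kN·m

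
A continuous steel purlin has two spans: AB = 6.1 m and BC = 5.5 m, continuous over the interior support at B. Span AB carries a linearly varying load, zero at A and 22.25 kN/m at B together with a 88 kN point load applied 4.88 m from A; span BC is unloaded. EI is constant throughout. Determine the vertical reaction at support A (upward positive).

R_A = 28.8 kN

Take M_B as the redundant. Released structure: two simple spans AB and BC with a hinge at B.
End slopes at the hinge B, treating each span as simply supported:
  span AB: triangular load, peak 22.25: w₀L³/(45EI) = 112.2/EI
  span AB: point load 88 at a = 4.88: Pab(L + a)/(6LEI) = 157.2/EI
  relative rotation θ_0 = (269.4 + 0)/EI = 269.4/EI
A unit hogging moment at B produces rotation L₁/(3EI) + L₂/(3EI) = 3.867/EI.
Compatibility: M_B·(L₁+L₂)/(3EI) = θ_0, giving M_B = 69.67 kN·m (hogging).
Span AB, ΣM about A with M_B applied at B: R_B^{AB}·6.1 = 705.4 + 69.67, so R_B^{AB} = 127.1 kN and R_A = 155.9 − 127.1 = 28.8 kN.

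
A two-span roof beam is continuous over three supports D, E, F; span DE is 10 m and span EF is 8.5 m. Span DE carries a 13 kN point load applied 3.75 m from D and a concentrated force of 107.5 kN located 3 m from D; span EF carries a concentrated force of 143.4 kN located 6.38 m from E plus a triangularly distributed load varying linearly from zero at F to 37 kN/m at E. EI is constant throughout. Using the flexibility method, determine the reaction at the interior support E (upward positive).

R_E = 229.5 kN

Insert a hinge at E; M_E is the redundant, and each span becomes simply supported.
End slopes at the hinge E, treating each span as simply supported:
  span DE: point load 13 at a = 3.75: Pab(L + a)/(6LEI) = 69.82/EI
  span DE: point load 107.5 at a = 3: Pab(L + a)/(6LEI) = 489.1/EI
  span EF: point load 143.4 at a = 6.38: Pab(L + b)/(6LEI) = 403.9/EI
  span EF: triangular load, peak 37: w₀L³/(45EI) = 504.9/EI
  relative rotation θ_0 = (558.9 + 908.8)/EI = 1468/EI
A unit hogging moment at E produces rotation L₁/(3EI) + L₂/(3EI) = 6.167/EI.
Compatibility: M_E·(L₁+L₂)/(3EI) = θ_0, giving M_E = 238 kN·m (hogging).
Span DE, ΣM about D with M_E applied at E: R_E^{DE}·10 = 371.2 + 238, so R_E^{DE} = 60.93 kN and R_D = 120.5 − 60.93 = 59.57 kN.
Span EF, ΣM about F: R_E^{EF}·8.5 = 1195 + 238, so R_E^{EF} = 168.6 kN and R_F = 300.6 − 168.6 = 132 kN.
R_E = 60.93 + 168.6 = 229.5 kN.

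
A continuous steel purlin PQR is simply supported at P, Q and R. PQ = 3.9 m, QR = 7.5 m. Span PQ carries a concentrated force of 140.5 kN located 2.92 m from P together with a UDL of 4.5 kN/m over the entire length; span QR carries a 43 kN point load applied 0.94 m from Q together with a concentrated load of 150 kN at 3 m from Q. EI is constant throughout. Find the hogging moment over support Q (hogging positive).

M_Q = 197.7 kN·m

Take M_Q as the redundant. Released structure: two simple spans PQ and QR with a hinge at Q.
Rotations at Q on the released spans (each span's end-slope, ×1/EI):
  span PQ: point load 140.5 at a = 2.92: Pab(L + a)/(6LEI) = 117.2/EI
  span PQ: UDL 4.5: wL³/(24EI) = 11.12/EI
  span QR: point load 43 at a = 0.94: Pab(L + b)/(6LEI) = 82.85/EI
  span QR: point load 150 at a = 3: Pab(L + b)/(6LEI) = 540/EI
  relative rotation θ_0 = (128.3 + 622.8)/EI = 751.1/EI
A unit hogging moment at Q produces rotation L₁/(3EI) + L₂/(3EI) = 3.8/EI.
Slope continuity at Q: θ_0 = M_Q·3.8/EI, so M_Q = 751.1/3.8 = 197.7 kN·m (hogging).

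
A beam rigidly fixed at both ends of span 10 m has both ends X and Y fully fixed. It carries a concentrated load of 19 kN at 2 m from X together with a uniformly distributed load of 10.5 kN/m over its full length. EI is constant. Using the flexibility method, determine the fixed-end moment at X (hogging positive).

Release both end moments; the primary structure is a simply-supported span XY with redundants M_X and M_Y.
End rotations of the released simple span under the applied load (×1/EI):
  at X: point load 19 at a = 2: Pab(L + b)/(6LEI) = 91.2/EI
  at Y: point load 19 at a = 2: Pab(L + a)/(6LEI) = 60.8/EI
  at X: UDL 10.5: wL³/(24EI) = 437.5/EI
  at Y: UDL 10.5: wL³/(24EI) = 437.5/EI
  θ_X0 = 528.7/EI,  θ_Y0 = 498.3/EI
Flexibility coefficients: a unit moment at one end gives L/(3EI) there and L/(6EI) at the far end, so f₁₁ = f₂₂ = 3.333/EI and f₁₂ = f₂₁ = 1.667/EI.
Compatibility — zero rotation at each built-in end:
  3.333 M_X + 1.667 M_Y = 528.7
  1.667 M_X + 3.333 M_Y = 498.3
Solving the pair gives M_X = 111.8 kN·m and M_Y = 93.58 kN·m (hogging).

M_X = 111.8 kN·m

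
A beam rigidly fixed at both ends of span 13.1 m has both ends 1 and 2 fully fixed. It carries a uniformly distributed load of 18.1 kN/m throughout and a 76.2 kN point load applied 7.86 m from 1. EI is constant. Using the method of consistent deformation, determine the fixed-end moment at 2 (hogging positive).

Take the two fixed-end moments M_1, M_2 as redundants; the released structure is the simple span 12.
End rotations of the released simple span under the applied load (×1/EI):
  at 1: UDL 18.1: wL³/(24EI) = 1695/EI
  at 2: UDL 18.1: wL³/(24EI) = 1695/EI
  at 1: point load 76.2 at a = 7.86: Pab(L + b)/(6LEI) = 732.3/EI
  at 2: point load 76.2 at a = 7.86: Pab(L + a)/(6LEI) = 836.9/EI
  θ_10 = 2428/EI,  θ_20 = 2532/EI
Flexibility coefficients: a unit moment at one end gives L/(3EI) there and L/(6EI) at the far end, so f₁₁ = f₂₂ = 4.367/EI and f₁₂ = f₂₁ = 2.183/EI.
Compatibility — zero rotation at each built-in end:
  4.367 M_1 + 2.183 M_2 = 2428
  2.183 M_1 + 4.367 M_2 = 2532
Solving the pair gives M_1 = 354.7 kN·m and M_2 = 402.6 kN·m (hogging).

M_2 = 402.6 kN·m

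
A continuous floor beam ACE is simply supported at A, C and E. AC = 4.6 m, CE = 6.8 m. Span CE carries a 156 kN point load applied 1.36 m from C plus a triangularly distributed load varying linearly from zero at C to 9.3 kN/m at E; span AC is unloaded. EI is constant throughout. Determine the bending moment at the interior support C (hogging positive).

Release continuity at C by inserting a hinge; the redundant is the internal moment M_C. The primary structure is two simply-supported spans AC and CE.
End slopes at the hinge C, treating each span as simply supported:
  span CE: point load 156 at a = 1.36: Pab(L + b)/(6LEI) = 346.2/EI
  span CE: triangular load, peak 9.3: 7w₀L³/(360EI) = 56.86/EI
  relative rotation θ_0 = (0 + 403.1)/EI = 403.1/EI
A unit hogging moment at C produces rotation L₁/(3EI) + L₂/(3EI) = 3.8/EI.
Slope continuity at C: θ_0 = M_C·3.8/EI, so M_C = 403.1/3.8 = 106.1 kN·m (hogging).

M_C = 106.1 kN·m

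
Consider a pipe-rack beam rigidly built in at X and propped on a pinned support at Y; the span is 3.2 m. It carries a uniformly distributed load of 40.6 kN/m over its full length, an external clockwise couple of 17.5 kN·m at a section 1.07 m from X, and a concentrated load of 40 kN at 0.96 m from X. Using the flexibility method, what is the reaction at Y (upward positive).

Take the reaction at Y as the redundant and release it; the primary structure is a cantilever fixed at X.
Downward deflection at the released point Y due to the loads:
  UDL 40.6: wL⁴/(8EI) = 532.2/EI
  clockwise couple 17.5 at a = 1.07: M₀a(2L − a)/(2EI) = 49.9/EI
  point load 40 at a = 0.96: Pa²(3L − a)/(6EI) = 53.08/EI
  δ_0 = 635.1/EI
Tip deflection under a unit load at Y: L³/(3EI) = 10.92/EI.
Compatibility at Y: δ_0 − R_Y·δ_{YY} = 0, so R_Y = 635.1/10.92 = 58.15 kN.

R_Y = 58.15 kN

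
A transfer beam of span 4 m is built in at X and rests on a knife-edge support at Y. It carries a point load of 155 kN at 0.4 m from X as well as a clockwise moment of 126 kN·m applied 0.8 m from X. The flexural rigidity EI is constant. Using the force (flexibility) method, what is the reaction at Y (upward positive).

Remove the prop at Y; the released (primary) structure is a cantilever built in at X.
Downward deflection at the released point Y due to the loads:
  point load 155 at a = 0.4: Pa²(3L − a)/(6EI) = 47.95/EI
  clockwise couple 126 at a = 0.8: M₀a(2L − a)/(2EI) = 362.9/EI
  δ_0 = 410.8/EI
Flexibility coefficient — unit upward force at Y: δ_{YY} = L³/(3EI) = 21.33/EI.
The prop prevents deflection at Y: R_Y = δ_0/δ_{YY} = 410.8/21.33 = 19.26 kN.

R_Y = 19.26 kN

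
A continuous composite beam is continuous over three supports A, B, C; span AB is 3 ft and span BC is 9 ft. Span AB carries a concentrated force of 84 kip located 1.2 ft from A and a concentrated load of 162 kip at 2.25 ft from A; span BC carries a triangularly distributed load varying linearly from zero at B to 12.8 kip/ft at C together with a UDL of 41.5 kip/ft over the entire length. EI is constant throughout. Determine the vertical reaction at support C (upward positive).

Insert a hinge at B; M_B is the redundant, and each span becomes simply supported.
End slopes at the hinge B, treating each span as simply supported:
  span AB: point load 84 at a = 1.2: Pab(L + a)/(6LEI) = 42.34/EI
  span AB: point load 162 at a = 2.25: Pab(L + a)/(6LEI) = 79.73/EI
  span BC: triangular load, peak 12.8: 7w₀L³/(360EI) = 181.4/EI
  span BC: UDL 41.5: wL³/(24EI) = 1261/EI
  relative rotation θ_0 = (122.1 + 1442)/EI = 1564/EI
A unit hogging moment at B produces rotation L₁/(3EI) + L₂/(3EI) = 4/EI.
Compatibility: M_B·(L₁+L₂)/(3EI) = θ_0, giving M_B = 391 kip·ft (hogging).
Span BC, ΣM about C: R_B^{BC}·9 = 1854 + 391, so R_B^{BC} = 249.4 kip and R_C = 431.1 − 249.4 = 181.7 kip.

R_C = 181.7 kip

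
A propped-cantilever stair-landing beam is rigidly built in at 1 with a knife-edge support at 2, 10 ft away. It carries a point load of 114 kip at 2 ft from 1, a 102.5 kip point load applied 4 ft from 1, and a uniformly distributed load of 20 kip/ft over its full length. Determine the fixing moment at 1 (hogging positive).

Take the reaction at 2 as the redundant and release it; the primary structure is a cantilever fixed at 1.
Deflection at 2 on the released cantilever, summing each load's contribution:
  point load 114 at a = 2: Pa²(3L − a)/(6EI) = 2128/EI
  point load 102.5 at a = 4: Pa²(3L − a)/(6EI) = 7107/EI
  UDL 20: wL⁴/(8EI) = 25000/EI
  δ_0 = 34235/EI
Flexibility coefficient — unit upward force at 2: δ_{22} = L³/(3EI) = 333.3/EI.
Compatibility at 2: δ_0 − R_2·δ_{22} = 0, so R_2 = 34235/333.3 = 102.7 kip.
Moment equilibrium about 1: M_1 = Σ(load moments about 1) − R_2·L = 1638 − 102.7×10 = 611 kip·ft.

M_1 = 611 kip·ft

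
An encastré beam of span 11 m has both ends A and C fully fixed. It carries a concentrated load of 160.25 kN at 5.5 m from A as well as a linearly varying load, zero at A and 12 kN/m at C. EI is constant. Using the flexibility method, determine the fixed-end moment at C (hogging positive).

Take the two fixed-end moments M_A, M_C as redundants; the released structure is the simple span AC.
Simple-span end rotations at A and C under the given loads:
  at A: point load 160.25 at a = 5.5: Pab(L + b)/(6LEI) = 1212/EI
  at C: point load 160.25 at a = 5.5: Pab(L + a)/(6LEI) = 1212/EI
  at A: triangular load, peak 12: 7w₀L³/(360EI) = 310.6/EI
  at C: triangular load, peak 12: w₀L³/(45EI) = 354.9/EI
  θ_A0 = 1522/EI,  θ_C0 = 1567/EI
Flexibility coefficients: a unit moment at one end gives L/(3EI) there and L/(6EI) at the far end, so f₁₁ = f₂₂ = 3.667/EI and f₁₂ = f₂₁ = 1.833/EI.
Compatibility — zero rotation at each built-in end:
  3.667 M_A + 1.833 M_C = 1522
  1.833 M_A + 3.667 M_C = 1567
Solving the pair gives M_A = 268.7 kN·m and M_C = 292.9 kN·m (hogging).

M_C = 292.9 kN·m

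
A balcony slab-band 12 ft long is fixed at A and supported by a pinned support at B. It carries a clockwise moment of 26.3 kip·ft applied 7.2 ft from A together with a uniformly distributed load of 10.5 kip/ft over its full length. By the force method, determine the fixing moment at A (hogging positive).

M_A = 182.2 kip·ft

Take the reaction at B as the redundant and release it; the primary structure is a cantilever fixed at A.
Downward deflection at the released point B due to the loads:
  clockwise couple 26.3 at a = 7.2: M₀a(2L − a)/(2EI) = 1591/EI
  UDL 10.5: wL⁴/(8EI) = 27216/EI
  δ_0 = 28807/EI
Flexibility coefficient — unit upward force at B: δ_{BB} = L³/(3EI) = 576/EI.
The prop prevents deflection at B: R_B = δ_0/δ_{BB} = 28807/576 = 50.01 kip.
Moment equilibrium about A: M_A = Σ(load moments about A) − R_B·L = 782.3 − 50.01×12 = 182.2 kip·ft.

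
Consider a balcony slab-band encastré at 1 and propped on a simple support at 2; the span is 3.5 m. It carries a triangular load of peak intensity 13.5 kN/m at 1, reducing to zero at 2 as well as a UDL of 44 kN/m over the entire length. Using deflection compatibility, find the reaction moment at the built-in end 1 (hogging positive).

Release the roller at 2. Primary structure: cantilever fixed at 1.
Deflection at 2 on the released cantilever, summing each load's contribution:
  triangular load, peak 13.5 at the fixed end: w₀L⁴/(30EI) = 67.53/EI
  UDL 44: wL⁴/(8EI) = 825.3/EI
  δ_0 = 892.9/EI
Flexibility coefficient — unit upward force at 2: δ_{22} = L³/(3EI) = 14.29/EI.
The prop prevents deflection at 2: R_2 = δ_0/δ_{22} = 892.9/14.29 = 62.48 kN.
Moment equilibrium about 1: M_1 = Σ(load moments about 1) − R_2·L = 297.1 − 62.48×3.5 = 78.4 kN·m.

M_1 = 78.4 kN·m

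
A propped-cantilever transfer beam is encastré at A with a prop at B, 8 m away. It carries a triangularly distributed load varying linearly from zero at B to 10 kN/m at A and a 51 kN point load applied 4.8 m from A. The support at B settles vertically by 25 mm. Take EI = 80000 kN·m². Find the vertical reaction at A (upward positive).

R_A = 72.69 kN

Choose R_B as the redundant. The primary structure is the cantilever fixed at A.
Deflection at B on the released cantilever, summing each load's contribution:
  triangular load, peak 10 at the fixed end: w₀L⁴/(30EI) = 1365/EI
  point load 51 at a = 4.8: Pa²(3L − a)/(6EI) = 3760/EI
  δ_0 = 5125/EI
Tip deflection under a unit load at B: L³/(3EI) = 170.7/EI.
With EI = 80000 kN·m²: δ_0 = 0.064068 m and δ_{BB} = 0.002133 m/kN.
Compatibility — the beam at B must follow the support down by 0.025 m: δ_0 − R_B·δ_{BB} = 0.025, so R_B = (0.064068 − 0.025)/0.002133 = 18.31 kN.
Vertical equilibrium: R_A = ΣP − R_B = 91 − 18.31 = 72.69 kN.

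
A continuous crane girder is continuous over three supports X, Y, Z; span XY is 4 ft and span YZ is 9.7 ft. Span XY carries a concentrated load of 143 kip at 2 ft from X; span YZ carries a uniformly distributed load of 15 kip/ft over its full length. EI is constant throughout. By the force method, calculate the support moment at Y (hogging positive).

M_Y = 156.2 kip·ft

Insert a hinge at Y; M_Y is the redundant, and each span becomes simply supported.
Rotations at Y on the released spans (each span's end-slope, ×1/EI):
  span XY: point load 143 at a = 2: Pab(L + a)/(6LEI) = 143/EI
  span YZ: UDL 15: wL³/(24EI) = 570.4/EI
  relative rotation θ_0 = (143 + 570.4)/EI = 713.4/EI
A unit hogging moment at Y produces rotation L₁/(3EI) + L₂/(3EI) = 4.567/EI.
Compatibility: M_Y·(L₁+L₂)/(3EI) = θ_0, giving M_Y = 156.2 kip·ft (hogging).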